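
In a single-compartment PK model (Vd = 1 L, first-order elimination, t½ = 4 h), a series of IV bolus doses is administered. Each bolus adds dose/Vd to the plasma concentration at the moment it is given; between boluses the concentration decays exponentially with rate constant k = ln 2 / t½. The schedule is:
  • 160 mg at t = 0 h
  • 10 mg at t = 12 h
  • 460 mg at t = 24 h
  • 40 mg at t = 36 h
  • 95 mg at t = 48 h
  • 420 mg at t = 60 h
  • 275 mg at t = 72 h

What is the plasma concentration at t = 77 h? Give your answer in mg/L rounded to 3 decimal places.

138.401 mg/L

k = ln 2 / 4 = 0.17329 per h
Dose 1 (160 mg at t=0 h): 160·exp(−0.17329·77) = 0.000 mg/L
Dose 2 (10 mg at t=12 h): 10·exp(−0.17329·65) = 0.000 mg/L
Dose 3 (460 mg at t=24 h): 460·exp(−0.17329·53) = 0.047 mg/L
Dose 4 (40 mg at t=36 h): 40·exp(−0.17329·41) = 0.033 mg/L
Dose 5 (95 mg at t=48 h): 95·exp(−0.17329·29) = 0.624 mg/L
Dose 6 (420 mg at t=60 h): 420·exp(−0.17329·17) = 22.074 mg/L
Dose 7 (275 mg at t=72 h): 275·exp(−0.17329·5) = 115.623 mg/L
C(77) = 0.000 + 0.000 + 0.047 + 0.033 + 0.624 + 22.074 + 115.623 = 138.401 mg/L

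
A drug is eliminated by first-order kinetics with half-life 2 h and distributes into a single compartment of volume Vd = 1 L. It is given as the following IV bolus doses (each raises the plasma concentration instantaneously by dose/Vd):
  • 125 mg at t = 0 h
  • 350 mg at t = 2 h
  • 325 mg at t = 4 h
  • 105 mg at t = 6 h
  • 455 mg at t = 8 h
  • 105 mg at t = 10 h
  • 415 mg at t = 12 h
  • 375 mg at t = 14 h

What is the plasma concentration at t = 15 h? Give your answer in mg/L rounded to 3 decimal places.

k = ln 2 / 2 = 0.34657 per h
Dose 1 (125 mg at t=0 h): 125·exp(−0.34657·15) = 0.691 mg/L
Dose 2 (350 mg at t=2 h): 350·exp(−0.34657·13) = 3.867 mg/L
Dose 3 (325 mg at t=4 h): 325·exp(−0.34657·11) = 7.182 mg/L
Dose 4 (105 mg at t=6 h): 105·exp(−0.34657·9) = 4.640 mg/L
Dose 5 (455 mg at t=8 h): 455·exp(−0.34657·7) = 40.217 mg/L
Dose 6 (105 mg at t=10 h): 105·exp(−0.34657·5) = 18.562 mg/L
Dose 7 (415 mg at t=12 h): 415·exp(−0.34657·3) = 146.725 mg/L
Dose 8 (375 mg at t=14 h): 375·exp(−0.34657·1) = 265.165 mg/L
C(15) = 0.691 + 3.867 + 7.182 + 4.640 + 40.217 + 18.562 + 146.725 + 265.165 = 487.047 mg/L

487.047 mg/L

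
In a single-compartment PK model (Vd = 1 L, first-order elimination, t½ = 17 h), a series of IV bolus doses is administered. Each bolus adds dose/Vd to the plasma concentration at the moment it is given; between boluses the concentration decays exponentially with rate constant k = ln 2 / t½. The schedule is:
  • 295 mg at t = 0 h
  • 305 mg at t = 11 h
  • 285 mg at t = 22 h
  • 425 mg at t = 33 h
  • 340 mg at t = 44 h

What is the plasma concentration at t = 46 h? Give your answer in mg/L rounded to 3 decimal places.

k = ln 2 / 17 = 0.04077 per h
Dose 1 (295 mg at t=0 h): 295·exp(−0.04077·46) = 45.214 mg/L
Dose 2 (305 mg at t=11 h): 305·exp(−0.04077·35) = 73.204 mg/L
Dose 3 (285 mg at t=22 h): 285·exp(−0.04077·24) = 107.118 mg/L
Dose 4 (425 mg at t=33 h): 425·exp(−0.04077·13) = 250.144 mg/L
Dose 5 (340 mg at t=44 h): 340·exp(−0.04077·2) = 313.374 mg/L
C(46) = 45.214 + 73.204 + 107.118 + 250.144 + 313.374 = 789.053 mg/L

789.053 mg/L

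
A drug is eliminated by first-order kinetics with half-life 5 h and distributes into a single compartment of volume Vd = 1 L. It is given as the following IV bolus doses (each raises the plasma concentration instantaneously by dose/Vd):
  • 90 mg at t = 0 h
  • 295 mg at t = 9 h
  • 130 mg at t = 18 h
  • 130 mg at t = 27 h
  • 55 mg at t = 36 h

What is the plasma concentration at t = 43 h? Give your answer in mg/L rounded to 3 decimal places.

41.929 mg/L

k = ln 2 / 5 = 0.13863 per h
Dose 1 (90 mg at t=0 h): 90·exp(−0.13863·43) = 0.232 mg/L
Dose 2 (295 mg at t=9 h): 295·exp(−0.13863·34) = 2.647 mg/L
Dose 3 (130 mg at t=18 h): 130·exp(−0.13863·25) = 4.063 mg/L
Dose 4 (130 mg at t=27 h): 130·exp(−0.13863·16) = 14.146 mg/L
Dose 5 (55 mg at t=36 h): 55·exp(−0.13863·7) = 20.841 mg/L
C(43) = 0.232 + 2.647 + 4.063 + 14.146 + 20.841 = 41.929 mg/L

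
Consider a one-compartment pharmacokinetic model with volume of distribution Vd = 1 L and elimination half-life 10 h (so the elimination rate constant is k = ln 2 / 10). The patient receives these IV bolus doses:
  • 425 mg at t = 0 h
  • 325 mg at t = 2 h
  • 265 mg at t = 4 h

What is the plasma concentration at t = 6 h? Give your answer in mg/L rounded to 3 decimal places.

757.395 mg/L

k = ln 2 / 10 = 0.06931 per h
Dose 1 (425 mg at t=0 h): 425·exp(−0.06931·6) = 280.395 mg/L
Dose 2 (325 mg at t=2 h): 325·exp(−0.06931·4) = 246.304 mg/L
Dose 3 (265 mg at t=4 h): 265·exp(−0.06931·2) = 230.696 mg/L
C(6) = 280.395 + 246.304 + 230.696 = 757.395 mg/L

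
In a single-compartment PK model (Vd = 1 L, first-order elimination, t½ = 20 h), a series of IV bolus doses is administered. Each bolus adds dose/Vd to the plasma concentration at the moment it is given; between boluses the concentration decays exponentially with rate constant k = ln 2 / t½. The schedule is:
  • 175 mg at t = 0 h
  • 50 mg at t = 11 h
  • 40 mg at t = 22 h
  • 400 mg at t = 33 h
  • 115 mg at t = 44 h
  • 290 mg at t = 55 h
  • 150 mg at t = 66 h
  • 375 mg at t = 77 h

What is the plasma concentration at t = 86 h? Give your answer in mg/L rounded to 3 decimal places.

k = ln 2 / 20 = 0.03466 per h
Dose 1 (175 mg at t=0 h): 175·exp(−0.03466·86) = 8.884 mg/L
Dose 2 (50 mg at t=11 h): 50·exp(−0.03466·75) = 3.716 mg/L
Dose 3 (40 mg at t=22 h): 40·exp(−0.03466·64) = 4.353 mg/L
Dose 4 (400 mg at t=33 h): 400·exp(−0.03466·53) = 63.728 mg/L
Dose 5 (115 mg at t=44 h): 115·exp(−0.03466·42) = 26.825 mg/L
Dose 6 (290 mg at t=55 h): 290·exp(−0.03466·31) = 99.038 mg/L
Dose 7 (150 mg at t=66 h): 150·exp(−0.03466·20) = 75.000 mg/L
Dose 8 (375 mg at t=77 h): 375·exp(−0.03466·9) = 274.516 mg/L
C(86) = 8.884 + 3.716 + 4.353 + 63.728 + 26.825 + 99.038 + 75.000 + 274.516 = 556.060 mg/L

556.060 mg/L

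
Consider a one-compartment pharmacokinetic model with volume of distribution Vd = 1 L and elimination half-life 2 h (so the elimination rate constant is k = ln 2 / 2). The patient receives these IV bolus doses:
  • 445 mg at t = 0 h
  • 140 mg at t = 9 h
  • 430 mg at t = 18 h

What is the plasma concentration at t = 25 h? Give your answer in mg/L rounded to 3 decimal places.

38.631 mg/L

k = ln 2 / 2 = 0.34657 per h
Dose 1 (445 mg at t=0 h): 445·exp(−0.34657·25) = 0.077 mg/L
Dose 2 (140 mg at t=9 h): 140·exp(−0.34657·16) = 0.547 mg/L
Dose 3 (430 mg at t=18 h): 430·exp(−0.34657·7) = 38.007 mg/L
C(25) = 0.077 + 0.547 + 38.007 = 38.631 mg/L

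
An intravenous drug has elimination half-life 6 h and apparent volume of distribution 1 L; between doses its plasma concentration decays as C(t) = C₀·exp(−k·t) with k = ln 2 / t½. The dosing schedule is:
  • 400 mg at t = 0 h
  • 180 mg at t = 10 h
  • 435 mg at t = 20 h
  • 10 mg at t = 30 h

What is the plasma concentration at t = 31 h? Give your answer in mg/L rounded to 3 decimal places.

158.023 mg/L

k = ln 2 / 6 = 0.11552 per h
Dose 1 (400 mg at t=0 h): 400·exp(−0.11552·31) = 11.136 mg/L
Dose 2 (180 mg at t=10 h): 180·exp(−0.11552·21) = 15.910 mg/L
Dose 3 (435 mg at t=20 h): 435·exp(−0.11552·11) = 122.068 mg/L
Dose 4 (10 mg at t=30 h): 10·exp(−0.11552·1) = 8.909 mg/L
C(31) = 11.136 + 15.910 + 122.068 + 8.909 = 158.023 mg/L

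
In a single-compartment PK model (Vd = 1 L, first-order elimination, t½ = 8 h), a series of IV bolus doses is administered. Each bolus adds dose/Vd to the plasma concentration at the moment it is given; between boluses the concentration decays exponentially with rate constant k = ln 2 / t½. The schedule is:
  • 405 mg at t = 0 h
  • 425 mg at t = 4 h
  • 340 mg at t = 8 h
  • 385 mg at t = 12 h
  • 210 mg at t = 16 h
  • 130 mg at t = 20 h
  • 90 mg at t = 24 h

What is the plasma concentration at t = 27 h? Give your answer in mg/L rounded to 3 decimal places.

k = ln 2 / 8 = 0.08664 per h
Dose 1 (405 mg at t=0 h): 405·exp(−0.08664·27) = 39.037 mg/L
Dose 2 (425 mg at t=4 h): 425·exp(−0.08664·23) = 57.933 mg/L
Dose 3 (340 mg at t=8 h): 340·exp(−0.08664·19) = 65.544 mg/L
Dose 4 (385 mg at t=12 h): 385·exp(−0.08664·15) = 104.961 mg/L
Dose 5 (210 mg at t=16 h): 210·exp(−0.08664·11) = 80.966 mg/L
Dose 6 (130 mg at t=20 h): 130·exp(−0.08664·7) = 70.883 mg/L
Dose 7 (90 mg at t=24 h): 90·exp(−0.08664·3) = 69.399 mg/L
C(27) = 39.037 + 57.933 + 65.544 + 104.961 + 80.966 + 70.883 + 69.399 = 488.724 mg/L

488.724 mg/L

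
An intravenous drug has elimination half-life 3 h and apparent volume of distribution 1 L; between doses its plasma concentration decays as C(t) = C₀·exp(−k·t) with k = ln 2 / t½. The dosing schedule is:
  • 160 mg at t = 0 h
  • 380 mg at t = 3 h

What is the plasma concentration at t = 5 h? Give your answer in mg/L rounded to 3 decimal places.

289.782 mg/L

k = ln 2 / 3 = 0.23105 per h
Dose 1 (160 mg at t=0 h): 160·exp(−0.23105·5) = 50.397 mg/L
Dose 2 (380 mg at t=3 h): 380·exp(−0.23105·2) = 239.385 mg/L
C(5) = 50.397 + 239.385 = 289.782 mg/L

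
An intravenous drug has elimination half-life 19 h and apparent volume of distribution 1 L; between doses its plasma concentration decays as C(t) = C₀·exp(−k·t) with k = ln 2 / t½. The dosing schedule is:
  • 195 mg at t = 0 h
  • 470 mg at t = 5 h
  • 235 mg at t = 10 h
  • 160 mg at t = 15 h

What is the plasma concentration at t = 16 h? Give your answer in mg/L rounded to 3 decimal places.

766.489 mg/L

k = ln 2 / 19 = 0.03648 per h
Dose 1 (195 mg at t=0 h): 195·exp(−0.03648·16) = 108.777 mg/L
Dose 2 (470 mg at t=5 h): 470·exp(−0.03648·11) = 314.642 mg/L
Dose 3 (235 mg at t=10 h): 235·exp(−0.03648·6) = 188.802 mg/L
Dose 4 (160 mg at t=15 h): 160·exp(−0.03648·1) = 154.268 mg/L
C(16) = 108.777 + 314.642 + 188.802 + 154.268 = 766.489 mg/L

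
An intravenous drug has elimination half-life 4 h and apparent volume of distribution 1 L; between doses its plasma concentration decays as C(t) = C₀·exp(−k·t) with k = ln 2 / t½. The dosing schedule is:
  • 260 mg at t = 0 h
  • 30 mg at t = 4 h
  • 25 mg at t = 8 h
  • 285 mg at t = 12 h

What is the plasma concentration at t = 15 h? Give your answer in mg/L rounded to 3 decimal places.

k = ln 2 / 4 = 0.17329 per h
Dose 1 (260 mg at t=0 h): 260·exp(−0.17329·15) = 19.325 mg/L
Dose 2 (30 mg at t=4 h): 30·exp(−0.17329·11) = 4.460 mg/L
Dose 3 (25 mg at t=8 h): 25·exp(−0.17329·7) = 7.433 mg/L
Dose 4 (285 mg at t=12 h): 285·exp(−0.17329·3) = 169.462 mg/L
C(15) = 19.325 + 4.460 + 7.433 + 169.462 = 200.679 mg/L

200.679 mg/L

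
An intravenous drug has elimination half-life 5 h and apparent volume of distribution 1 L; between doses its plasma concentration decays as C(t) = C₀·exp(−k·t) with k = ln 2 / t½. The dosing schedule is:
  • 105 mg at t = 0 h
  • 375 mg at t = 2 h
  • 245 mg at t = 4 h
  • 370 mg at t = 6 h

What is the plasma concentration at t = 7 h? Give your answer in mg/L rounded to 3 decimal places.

711.031 mg/L

k = ln 2 / 5 = 0.13863 per h
Dose 1 (105 mg at t=0 h): 105·exp(−0.13863·7) = 39.788 mg/L
Dose 2 (375 mg at t=2 h): 375·exp(−0.13863·5) = 187.500 mg/L
Dose 3 (245 mg at t=4 h): 245·exp(−0.13863·3) = 161.640 mg/L
Dose 4 (370 mg at t=6 h): 370·exp(−0.13863·1) = 322.104 mg/L
C(7) = 39.788 + 187.500 + 161.640 + 322.104 = 711.031 mg/L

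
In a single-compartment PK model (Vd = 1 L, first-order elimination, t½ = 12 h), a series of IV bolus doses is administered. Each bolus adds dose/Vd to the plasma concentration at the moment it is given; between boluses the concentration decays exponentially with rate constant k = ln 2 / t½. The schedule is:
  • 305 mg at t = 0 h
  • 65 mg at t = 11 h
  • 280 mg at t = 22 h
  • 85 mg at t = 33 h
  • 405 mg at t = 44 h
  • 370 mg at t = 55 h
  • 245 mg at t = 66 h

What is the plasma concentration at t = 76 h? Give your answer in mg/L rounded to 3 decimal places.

336.057 mg/L

k = ln 2 / 12 = 0.05776 per h
Dose 1 (305 mg at t=0 h): 305·exp(−0.05776·76) = 3.782 mg/L
Dose 2 (65 mg at t=11 h): 65·exp(−0.05776·65) = 1.522 mg/L
Dose 3 (280 mg at t=22 h): 280·exp(−0.05776·54) = 12.374 mg/L
Dose 4 (85 mg at t=33 h): 85·exp(−0.05776·43) = 7.091 mg/L
Dose 5 (405 mg at t=44 h): 405·exp(−0.05776·32) = 63.784 mg/L
Dose 6 (370 mg at t=55 h): 370·exp(−0.05776·21) = 110.002 mg/L
Dose 7 (245 mg at t=66 h): 245·exp(−0.05776·10) = 137.502 mg/L
C(76) = 3.782 + 1.522 + 12.374 + 7.091 + 63.784 + 110.002 + 137.502 = 336.057 mg/L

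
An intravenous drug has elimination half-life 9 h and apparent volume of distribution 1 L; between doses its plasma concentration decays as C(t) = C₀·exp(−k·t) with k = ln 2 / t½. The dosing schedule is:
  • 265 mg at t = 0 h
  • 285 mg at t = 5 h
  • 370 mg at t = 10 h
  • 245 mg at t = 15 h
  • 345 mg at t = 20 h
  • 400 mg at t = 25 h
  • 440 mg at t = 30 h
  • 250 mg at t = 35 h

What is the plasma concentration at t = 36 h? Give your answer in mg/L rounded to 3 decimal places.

922.022 mg/L

k = ln 2 / 9 = 0.07702 per h
Dose 1 (265 mg at t=0 h): 265·exp(−0.07702·36) = 16.562 mg/L
Dose 2 (285 mg at t=5 h): 285·exp(−0.07702·31) = 26.180 mg/L
Dose 3 (370 mg at t=10 h): 370·exp(−0.07702·26) = 49.953 mg/L
Dose 4 (245 mg at t=15 h): 245·exp(−0.07702·21) = 48.614 mg/L
Dose 5 (345 mg at t=20 h): 345·exp(−0.07702·16) = 100.613 mg/L
Dose 6 (400 mg at t=25 h): 400·exp(−0.07702·11) = 171.449 mg/L
Dose 7 (440 mg at t=30 h): 440·exp(−0.07702·6) = 277.183 mg/L
Dose 8 (250 mg at t=35 h): 250·exp(−0.07702·1) = 231.469 mg/L
C(36) = 16.562 + 26.180 + 49.953 + 48.614 + 100.613 + 171.449 + 277.183 + 231.469 = 922.022 mg/L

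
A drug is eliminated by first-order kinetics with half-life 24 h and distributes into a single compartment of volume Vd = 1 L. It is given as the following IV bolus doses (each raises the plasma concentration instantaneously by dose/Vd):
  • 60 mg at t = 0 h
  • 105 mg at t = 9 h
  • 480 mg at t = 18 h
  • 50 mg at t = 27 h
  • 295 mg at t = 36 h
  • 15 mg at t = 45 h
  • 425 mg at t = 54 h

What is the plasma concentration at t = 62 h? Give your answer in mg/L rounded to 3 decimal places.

671.347 mg/L

k = ln 2 / 24 = 0.02888 per h
Dose 1 (60 mg at t=0 h): 60·exp(−0.02888·62) = 10.011 mg/L
Dose 2 (105 mg at t=9 h): 105·exp(−0.02888·53) = 22.720 mg/L
Dose 3 (480 mg at t=18 h): 480·exp(−0.02888·44) = 134.695 mg/L
Dose 4 (50 mg at t=27 h): 50·exp(−0.02888·35) = 18.196 mg/L
Dose 5 (295 mg at t=36 h): 295·exp(−0.02888·26) = 139.221 mg/L
Dose 6 (15 mg at t=45 h): 15·exp(−0.02888·17) = 9.180 mg/L
Dose 7 (425 mg at t=54 h): 425·exp(−0.02888·8) = 337.323 mg/L
C(62) = 10.011 + 22.720 + 134.695 + 18.196 + 139.221 + 9.180 + 337.323 = 671.347 mg/L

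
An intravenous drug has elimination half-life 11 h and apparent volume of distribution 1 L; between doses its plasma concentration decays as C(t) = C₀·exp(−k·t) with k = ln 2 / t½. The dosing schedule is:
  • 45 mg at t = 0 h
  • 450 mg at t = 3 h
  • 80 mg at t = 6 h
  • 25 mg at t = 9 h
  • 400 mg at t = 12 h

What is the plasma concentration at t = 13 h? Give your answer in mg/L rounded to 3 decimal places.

k = ln 2 / 11 = 0.06301 per h
Dose 1 (45 mg at t=0 h): 45·exp(−0.06301·13) = 19.836 mg/L
Dose 2 (450 mg at t=3 h): 450·exp(−0.06301·10) = 239.634 mg/L
Dose 3 (80 mg at t=6 h): 80·exp(−0.06301·7) = 51.467 mg/L
Dose 4 (25 mg at t=9 h): 25·exp(−0.06301·4) = 19.430 mg/L
Dose 5 (400 mg at t=12 h): 400·exp(−0.06301·1) = 375.572 mg/L
C(13) = 19.836 + 239.634 + 51.467 + 19.430 + 375.572 = 705.939 mg/L

705.939 mg/L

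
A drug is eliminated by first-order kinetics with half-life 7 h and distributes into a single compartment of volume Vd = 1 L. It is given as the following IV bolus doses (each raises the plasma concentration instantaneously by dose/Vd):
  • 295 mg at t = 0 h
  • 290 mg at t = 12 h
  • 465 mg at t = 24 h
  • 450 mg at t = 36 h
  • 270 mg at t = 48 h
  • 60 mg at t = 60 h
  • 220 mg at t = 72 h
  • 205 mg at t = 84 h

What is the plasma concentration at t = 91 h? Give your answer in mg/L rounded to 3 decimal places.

145.334 mg/L

k = ln 2 / 7 = 0.09902 per h
Dose 1 (295 mg at t=0 h): 295·exp(−0.09902·91) = 0.036 mg/L
Dose 2 (290 mg at t=12 h): 290·exp(−0.09902·79) = 0.116 mg/L
Dose 3 (465 mg at t=24 h): 465·exp(−0.09902·67) = 0.611 mg/L
Dose 4 (450 mg at t=36 h): 450·exp(−0.09902·55) = 1.941 mg/L
Dose 5 (270 mg at t=48 h): 270·exp(−0.09902·43) = 3.821 mg/L
Dose 6 (60 mg at t=60 h): 60·exp(−0.09902·31) = 2.786 mg/L
Dose 7 (220 mg at t=72 h): 220·exp(−0.09902·19) = 33.523 mg/L
Dose 8 (205 mg at t=84 h): 205·exp(−0.09902·7) = 102.500 mg/L
C(91) = 0.036 + 0.116 + 0.611 + 1.941 + 3.821 + 2.786 + 33.523 + 102.500 = 145.334 mg/L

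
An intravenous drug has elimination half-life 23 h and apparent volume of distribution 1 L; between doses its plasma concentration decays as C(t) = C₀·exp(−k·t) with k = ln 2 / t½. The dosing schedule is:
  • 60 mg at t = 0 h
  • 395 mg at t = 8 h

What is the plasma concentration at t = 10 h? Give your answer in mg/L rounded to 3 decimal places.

k = ln 2 / 23 = 0.03014 per h
Dose 1 (60 mg at t=0 h): 60·exp(−0.03014·10) = 44.388 mg/L
Dose 2 (395 mg at t=8 h): 395·exp(−0.03014·2) = 371.895 mg/L
C(10) = 44.388 + 371.895 = 416.284 mg/L

416.284 mg/L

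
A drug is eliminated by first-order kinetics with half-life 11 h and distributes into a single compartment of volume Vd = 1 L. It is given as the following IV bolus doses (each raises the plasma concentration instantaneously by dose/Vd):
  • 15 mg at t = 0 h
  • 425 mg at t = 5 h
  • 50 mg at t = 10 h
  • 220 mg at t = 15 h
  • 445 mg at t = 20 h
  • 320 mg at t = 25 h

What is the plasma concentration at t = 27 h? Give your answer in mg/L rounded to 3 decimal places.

k = ln 2 / 11 = 0.06301 per h
Dose 1 (15 mg at t=0 h): 15·exp(−0.06301·27) = 2.737 mg/L
Dose 2 (425 mg at t=5 h): 425·exp(−0.06301·22) = 106.250 mg/L
Dose 3 (50 mg at t=10 h): 50·exp(−0.06301·17) = 17.129 mg/L
Dose 4 (220 mg at t=15 h): 220·exp(−0.06301·12) = 103.282 mg/L
Dose 5 (445 mg at t=20 h): 445·exp(−0.06301·7) = 286.283 mg/L
Dose 6 (320 mg at t=25 h): 320·exp(−0.06301·2) = 282.109 mg/L
C(27) = 2.737 + 106.250 + 17.129 + 103.282 + 286.283 + 282.109 = 797.790 mg/L

797.790 mg/L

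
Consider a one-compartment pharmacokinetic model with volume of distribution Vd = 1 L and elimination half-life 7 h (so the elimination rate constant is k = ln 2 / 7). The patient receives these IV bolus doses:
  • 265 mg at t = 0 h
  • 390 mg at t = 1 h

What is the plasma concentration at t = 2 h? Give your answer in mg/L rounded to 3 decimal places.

k = ln 2 / 7 = 0.09902 per h
Dose 1 (265 mg at t=0 h): 265·exp(−0.09902·2) = 217.389 mg/L
Dose 2 (390 mg at t=1 h): 390·exp(−0.09902·1) = 353.232 mg/L
C(2) = 217.389 + 353.232 = 570.621 mg/L

570.621 mg/L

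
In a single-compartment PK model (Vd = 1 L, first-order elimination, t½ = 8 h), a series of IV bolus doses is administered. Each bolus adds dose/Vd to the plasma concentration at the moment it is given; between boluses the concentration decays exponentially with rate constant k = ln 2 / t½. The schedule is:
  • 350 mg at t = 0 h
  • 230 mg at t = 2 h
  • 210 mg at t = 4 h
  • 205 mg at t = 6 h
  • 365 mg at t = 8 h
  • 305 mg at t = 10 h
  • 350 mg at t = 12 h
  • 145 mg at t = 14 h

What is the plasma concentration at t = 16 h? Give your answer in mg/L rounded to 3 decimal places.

k = ln 2 / 8 = 0.08664 per h
Dose 1 (350 mg at t=0 h): 350·exp(−0.08664·16) = 87.500 mg/L
Dose 2 (230 mg at t=2 h): 230·exp(−0.08664·14) = 68.379 mg/L
Dose 3 (210 mg at t=4 h): 210·exp(−0.08664·12) = 74.246 mg/L
Dose 4 (205 mg at t=6 h): 205·exp(−0.08664·10) = 86.192 mg/L
Dose 5 (365 mg at t=8 h): 365·exp(−0.08664·8) = 182.500 mg/L
Dose 6 (305 mg at t=10 h): 305·exp(−0.08664·6) = 181.354 mg/L
Dose 7 (350 mg at t=12 h): 350·exp(−0.08664·4) = 247.487 mg/L
Dose 8 (145 mg at t=14 h): 145·exp(−0.08664·2) = 121.930 mg/L
C(16) = 87.500 + 68.379 + 74.246 + 86.192 + 182.500 + 181.354 + 247.487 + 121.930 = 1049.589 mg/L

1049.589 mg/L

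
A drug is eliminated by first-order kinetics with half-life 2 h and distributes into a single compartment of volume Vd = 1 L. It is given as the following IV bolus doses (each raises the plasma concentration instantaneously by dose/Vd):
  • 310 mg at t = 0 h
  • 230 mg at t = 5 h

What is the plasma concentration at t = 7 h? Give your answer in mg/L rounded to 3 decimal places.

142.400 mg/L

k = ln 2 / 2 = 0.34657 per h
Dose 1 (310 mg at t=0 h): 310·exp(−0.34657·7) = 27.400 mg/L
Dose 2 (230 mg at t=5 h): 230·exp(−0.34657·2) = 115.000 mg/L
C(7) = 27.400 + 115.000 = 142.400 mg/L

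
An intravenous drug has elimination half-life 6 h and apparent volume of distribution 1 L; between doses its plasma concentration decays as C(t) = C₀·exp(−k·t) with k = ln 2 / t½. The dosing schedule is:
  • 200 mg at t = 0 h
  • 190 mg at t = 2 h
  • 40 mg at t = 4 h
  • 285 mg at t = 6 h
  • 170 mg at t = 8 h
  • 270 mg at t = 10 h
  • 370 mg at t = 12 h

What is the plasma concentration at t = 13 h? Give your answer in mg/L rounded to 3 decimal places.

k = ln 2 / 6 = 0.11552 per h
Dose 1 (200 mg at t=0 h): 200·exp(−0.11552·13) = 44.545 mg/L
Dose 2 (190 mg at t=2 h): 190·exp(−0.11552·11) = 53.317 mg/L
Dose 3 (40 mg at t=4 h): 40·exp(−0.11552·9) = 14.142 mg/L
Dose 4 (285 mg at t=6 h): 285·exp(−0.11552·7) = 126.953 mg/L
Dose 5 (170 mg at t=8 h): 170·exp(−0.11552·5) = 95.409 mg/L
Dose 6 (270 mg at t=10 h): 270·exp(−0.11552·3) = 190.919 mg/L
Dose 7 (370 mg at t=12 h): 370·exp(−0.11552·1) = 329.633 mg/L
C(13) = 44.545 + 53.317 + 14.142 + 126.953 + 95.409 + 190.919 + 329.633 = 854.918 mg/L

854.918 mg/L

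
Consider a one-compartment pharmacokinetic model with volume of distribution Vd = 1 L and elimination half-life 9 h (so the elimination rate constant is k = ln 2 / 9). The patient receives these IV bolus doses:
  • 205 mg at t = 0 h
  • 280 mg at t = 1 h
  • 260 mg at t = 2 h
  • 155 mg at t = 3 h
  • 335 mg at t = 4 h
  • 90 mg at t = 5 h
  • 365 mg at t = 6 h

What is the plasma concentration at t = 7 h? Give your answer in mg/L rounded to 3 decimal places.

1267.751 mg/L

k = ln 2 / 9 = 0.07702 per h
Dose 1 (205 mg at t=0 h): 205·exp(−0.07702·7) = 119.569 mg/L
Dose 2 (280 mg at t=1 h): 280·exp(−0.07702·6) = 176.389 mg/L
Dose 3 (260 mg at t=2 h): 260·exp(−0.07702·5) = 176.903 mg/L
Dose 4 (155 mg at t=3 h): 155·exp(−0.07702·4) = 113.904 mg/L
Dose 5 (335 mg at t=4 h): 335·exp(−0.07702·3) = 265.890 mg/L
Dose 6 (90 mg at t=5 h): 90·exp(−0.07702·2) = 77.152 mg/L
Dose 7 (365 mg at t=6 h): 365·exp(−0.07702·1) = 337.944 mg/L
C(7) = 119.569 + 176.389 + 176.903 + 113.904 + 265.890 + 77.152 + 337.944 = 1267.751 mg/L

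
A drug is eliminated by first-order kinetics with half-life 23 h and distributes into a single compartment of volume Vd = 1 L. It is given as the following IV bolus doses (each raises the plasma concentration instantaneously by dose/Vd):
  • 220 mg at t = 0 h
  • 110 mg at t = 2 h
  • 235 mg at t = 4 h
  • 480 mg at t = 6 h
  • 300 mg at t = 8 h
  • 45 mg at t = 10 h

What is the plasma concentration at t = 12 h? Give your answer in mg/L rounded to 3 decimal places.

k = ln 2 / 23 = 0.03014 per h
Dose 1 (220 mg at t=0 h): 220·exp(−0.03014·12) = 153.237 mg/L
Dose 2 (110 mg at t=2 h): 110·exp(−0.03014·10) = 81.379 mg/L
Dose 3 (235 mg at t=4 h): 235·exp(−0.03014·8) = 184.655 mg/L
Dose 4 (480 mg at t=6 h): 480·exp(−0.03014·6) = 400.601 mg/L
Dose 5 (300 mg at t=8 h): 300·exp(−0.03014·4) = 265.931 mg/L
Dose 6 (45 mg at t=10 h): 45·exp(−0.03014·2) = 42.368 mg/L
C(12) = 153.237 + 81.379 + 184.655 + 400.601 + 265.931 + 42.368 = 1128.170 mg/L

1128.170 mg/L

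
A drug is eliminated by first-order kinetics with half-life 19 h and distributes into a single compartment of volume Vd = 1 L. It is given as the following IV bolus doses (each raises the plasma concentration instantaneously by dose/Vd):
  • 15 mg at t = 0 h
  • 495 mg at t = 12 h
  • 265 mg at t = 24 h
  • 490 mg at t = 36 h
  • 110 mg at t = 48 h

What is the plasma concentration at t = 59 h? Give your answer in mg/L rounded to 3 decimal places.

k = ln 2 / 19 = 0.03648 per h
Dose 1 (15 mg at t=0 h): 15·exp(−0.03648·59) = 1.743 mg/L
Dose 2 (495 mg at t=12 h): 495·exp(−0.03648·47) = 89.115 mg/L
Dose 3 (265 mg at t=24 h): 265·exp(−0.03648·35) = 73.912 mg/L
Dose 4 (490 mg at t=36 h): 490·exp(−0.03648·23) = 211.734 mg/L
Dose 5 (110 mg at t=48 h): 110·exp(−0.03648·11) = 73.640 mg/L
C(59) = 1.743 + 89.115 + 73.912 + 211.734 + 73.640 = 450.145 mg/L

450.145 mg/L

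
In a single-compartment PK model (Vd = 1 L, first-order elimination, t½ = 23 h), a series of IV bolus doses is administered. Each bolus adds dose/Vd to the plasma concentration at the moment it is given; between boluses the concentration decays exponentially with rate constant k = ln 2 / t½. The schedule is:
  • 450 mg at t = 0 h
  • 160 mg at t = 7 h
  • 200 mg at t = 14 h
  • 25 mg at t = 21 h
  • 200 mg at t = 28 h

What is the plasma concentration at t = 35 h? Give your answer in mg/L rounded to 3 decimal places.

510.098 mg/L

k = ln 2 / 23 = 0.03014 per h
Dose 1 (450 mg at t=0 h): 450·exp(−0.03014·35) = 156.720 mg/L
Dose 2 (160 mg at t=7 h): 160·exp(−0.03014·28) = 68.810 mg/L
Dose 3 (200 mg at t=14 h): 200·exp(−0.03014·21) = 106.213 mg/L
Dose 4 (25 mg at t=21 h): 25·exp(−0.03014·14) = 16.395 mg/L
Dose 5 (200 mg at t=28 h): 200·exp(−0.03014·7) = 161.962 mg/L
C(35) = 156.720 + 68.810 + 106.213 + 16.395 + 161.962 = 510.098 mg/L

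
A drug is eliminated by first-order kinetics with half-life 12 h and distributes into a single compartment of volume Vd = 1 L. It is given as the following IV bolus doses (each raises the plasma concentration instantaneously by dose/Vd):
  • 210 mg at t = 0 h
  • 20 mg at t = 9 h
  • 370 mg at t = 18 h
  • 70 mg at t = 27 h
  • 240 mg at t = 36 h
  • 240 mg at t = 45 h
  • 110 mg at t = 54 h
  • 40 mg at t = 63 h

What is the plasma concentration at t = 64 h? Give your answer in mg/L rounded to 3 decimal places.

267.462 mg/L

k = ln 2 / 12 = 0.05776 per h
Dose 1 (210 mg at t=0 h): 210·exp(−0.05776·64) = 5.209 mg/L
Dose 2 (20 mg at t=9 h): 20·exp(−0.05776·55) = 0.834 mg/L
Dose 3 (370 mg at t=18 h): 370·exp(−0.05776·46) = 25.957 mg/L
Dose 4 (70 mg at t=27 h): 70·exp(−0.05776·37) = 8.259 mg/L
Dose 5 (240 mg at t=36 h): 240·exp(−0.05776·28) = 47.622 mg/L
Dose 6 (240 mg at t=45 h): 240·exp(−0.05776·19) = 80.090 mg/L
Dose 7 (110 mg at t=54 h): 110·exp(−0.05776·10) = 61.735 mg/L
Dose 8 (40 mg at t=63 h): 40·exp(−0.05776·1) = 37.755 mg/L
C(64) = 5.209 + 0.834 + 25.957 + 8.259 + 47.622 + 80.090 + 61.735 + 37.755 = 267.462 mg/L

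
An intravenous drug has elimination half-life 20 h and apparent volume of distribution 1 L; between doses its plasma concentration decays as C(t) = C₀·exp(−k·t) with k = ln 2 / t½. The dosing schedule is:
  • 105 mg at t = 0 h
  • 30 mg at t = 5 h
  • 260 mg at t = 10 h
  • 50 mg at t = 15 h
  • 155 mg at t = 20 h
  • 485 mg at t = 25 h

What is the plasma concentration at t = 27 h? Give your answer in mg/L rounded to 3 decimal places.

k = ln 2 / 20 = 0.03466 per h
Dose 1 (105 mg at t=0 h): 105·exp(−0.03466·27) = 41.191 mg/L
Dose 2 (30 mg at t=5 h): 30·exp(−0.03466·22) = 13.995 mg/L
Dose 3 (260 mg at t=10 h): 260·exp(−0.03466·17) = 144.244 mg/L
Dose 4 (50 mg at t=15 h): 50·exp(−0.03466·12) = 32.988 mg/L
Dose 5 (155 mg at t=20 h): 155·exp(−0.03466·7) = 121.611 mg/L
Dose 6 (485 mg at t=25 h): 485·exp(−0.03466·2) = 452.521 mg/L
C(27) = 41.191 + 13.995 + 144.244 + 32.988 + 121.611 + 452.521 = 806.549 mg/L

806.549 mg/L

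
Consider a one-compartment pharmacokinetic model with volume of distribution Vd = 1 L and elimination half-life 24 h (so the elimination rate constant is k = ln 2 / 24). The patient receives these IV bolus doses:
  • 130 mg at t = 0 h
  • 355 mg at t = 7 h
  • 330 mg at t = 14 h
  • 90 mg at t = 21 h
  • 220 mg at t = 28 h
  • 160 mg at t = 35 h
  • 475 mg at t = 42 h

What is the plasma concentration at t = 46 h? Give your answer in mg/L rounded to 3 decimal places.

k = ln 2 / 24 = 0.02888 per h
Dose 1 (130 mg at t=0 h): 130·exp(−0.02888·46) = 34.433 mg/L
Dose 2 (355 mg at t=7 h): 355·exp(−0.02888·39) = 115.095 mg/L
Dose 3 (330 mg at t=14 h): 330·exp(−0.02888·32) = 130.961 mg/L
Dose 4 (90 mg at t=21 h): 90·exp(−0.02888·25) = 43.719 mg/L
Dose 5 (220 mg at t=28 h): 220·exp(−0.02888·18) = 130.813 mg/L
Dose 6 (160 mg at t=35 h): 160·exp(−0.02888·11) = 116.452 mg/L
Dose 7 (475 mg at t=42 h): 475·exp(−0.02888·4) = 423.177 mg/L
C(46) = 34.433 + 115.095 + 130.961 + 43.719 + 130.813 + 116.452 + 423.177 = 994.649 mg/L

994.649 mg/L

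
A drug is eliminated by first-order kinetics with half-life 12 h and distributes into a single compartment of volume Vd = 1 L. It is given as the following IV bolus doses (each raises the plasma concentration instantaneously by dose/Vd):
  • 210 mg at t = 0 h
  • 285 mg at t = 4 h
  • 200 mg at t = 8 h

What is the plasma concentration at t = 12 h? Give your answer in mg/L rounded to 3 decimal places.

k = ln 2 / 12 = 0.05776 per h
Dose 1 (210 mg at t=0 h): 210·exp(−0.05776·12) = 105.000 mg/L
Dose 2 (285 mg at t=4 h): 285·exp(−0.05776·8) = 179.539 mg/L
Dose 3 (200 mg at t=8 h): 200·exp(−0.05776·4) = 158.740 mg/L
C(12) = 105.000 + 179.539 + 158.740 = 443.279 mg/L

443.279 mg/L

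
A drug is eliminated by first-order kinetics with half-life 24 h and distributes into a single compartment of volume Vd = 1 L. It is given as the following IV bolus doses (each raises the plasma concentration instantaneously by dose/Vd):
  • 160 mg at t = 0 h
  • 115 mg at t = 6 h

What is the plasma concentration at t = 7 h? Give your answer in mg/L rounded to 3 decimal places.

k = ln 2 / 24 = 0.02888 per h
Dose 1 (160 mg at t=0 h): 160·exp(−0.02888·7) = 130.713 mg/L
Dose 2 (115 mg at t=6 h): 115·exp(−0.02888·1) = 111.726 mg/L
C(7) = 130.713 + 111.726 = 242.439 mg/L

242.439 mg/L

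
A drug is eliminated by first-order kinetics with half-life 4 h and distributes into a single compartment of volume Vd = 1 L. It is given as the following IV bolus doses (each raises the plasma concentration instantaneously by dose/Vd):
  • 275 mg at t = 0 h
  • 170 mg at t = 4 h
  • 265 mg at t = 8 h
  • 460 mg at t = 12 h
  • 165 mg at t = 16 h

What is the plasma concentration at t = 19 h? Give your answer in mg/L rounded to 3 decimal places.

297.116 mg/L

k = ln 2 / 4 = 0.17329 per h
Dose 1 (275 mg at t=0 h): 275·exp(−0.17329·19) = 10.220 mg/L
Dose 2 (170 mg at t=4 h): 170·exp(−0.17329·15) = 12.635 mg/L
Dose 3 (265 mg at t=8 h): 265·exp(−0.17329·11) = 39.392 mg/L
Dose 4 (460 mg at t=12 h): 460·exp(−0.17329·7) = 136.759 mg/L
Dose 5 (165 mg at t=16 h): 165·exp(−0.17329·3) = 98.110 mg/L
C(19) = 10.220 + 12.635 + 39.392 + 136.759 + 98.110 = 297.116 mg/L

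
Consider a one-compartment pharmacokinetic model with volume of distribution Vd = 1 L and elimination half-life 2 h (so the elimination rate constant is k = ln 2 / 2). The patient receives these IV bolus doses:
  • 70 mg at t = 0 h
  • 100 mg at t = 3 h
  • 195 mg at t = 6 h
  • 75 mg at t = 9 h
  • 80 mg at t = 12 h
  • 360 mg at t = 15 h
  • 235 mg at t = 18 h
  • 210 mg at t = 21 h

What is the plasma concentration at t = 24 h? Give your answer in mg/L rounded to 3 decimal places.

k = ln 2 / 2 = 0.34657 per h
Dose 1 (70 mg at t=0 h): 70·exp(−0.34657·24) = 0.017 mg/L
Dose 2 (100 mg at t=3 h): 100·exp(−0.34657·21) = 0.069 mg/L
Dose 3 (195 mg at t=6 h): 195·exp(−0.34657·18) = 0.381 mg/L
Dose 4 (75 mg at t=9 h): 75·exp(−0.34657·15) = 0.414 mg/L
Dose 5 (80 mg at t=12 h): 80·exp(−0.34657·12) = 1.250 mg/L
Dose 6 (360 mg at t=15 h): 360·exp(−0.34657·9) = 15.910 mg/L
Dose 7 (235 mg at t=18 h): 235·exp(−0.34657·6) = 29.375 mg/L
Dose 8 (210 mg at t=21 h): 210·exp(−0.34657·3) = 74.246 mg/L
C(24) = 0.017 + 0.069 + 0.381 + 0.414 + 1.250 + 15.910 + 29.375 + 74.246 = 121.662 mg/L

121.662 mg/L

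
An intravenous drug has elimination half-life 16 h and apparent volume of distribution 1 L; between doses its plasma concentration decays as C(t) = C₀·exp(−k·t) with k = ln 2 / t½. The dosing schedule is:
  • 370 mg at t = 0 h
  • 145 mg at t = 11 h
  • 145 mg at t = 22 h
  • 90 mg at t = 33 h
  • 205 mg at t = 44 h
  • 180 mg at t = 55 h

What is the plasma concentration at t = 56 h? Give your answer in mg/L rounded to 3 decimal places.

k = ln 2 / 16 = 0.04332 per h
Dose 1 (370 mg at t=0 h): 370·exp(−0.04332·56) = 32.704 mg/L
Dose 2 (145 mg at t=11 h): 145·exp(−0.04332·45) = 20.641 mg/L
Dose 3 (145 mg at t=22 h): 145·exp(−0.04332·34) = 33.241 mg/L
Dose 4 (90 mg at t=33 h): 90·exp(−0.04332·23) = 33.229 mg/L
Dose 5 (205 mg at t=44 h): 205·exp(−0.04332·12) = 121.894 mg/L
Dose 6 (180 mg at t=55 h): 180·exp(−0.04332·1) = 172.369 mg/L
C(56) = 32.704 + 20.641 + 33.241 + 33.229 + 121.894 + 172.369 = 414.077 mg/L

414.077 mg/L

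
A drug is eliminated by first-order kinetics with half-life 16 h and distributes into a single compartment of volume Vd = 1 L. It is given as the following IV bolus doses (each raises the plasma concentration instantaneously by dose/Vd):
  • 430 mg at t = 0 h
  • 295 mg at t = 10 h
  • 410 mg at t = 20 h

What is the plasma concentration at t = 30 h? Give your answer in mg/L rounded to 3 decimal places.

k = ln 2 / 16 = 0.04332 per h
Dose 1 (430 mg at t=0 h): 430·exp(−0.04332·30) = 117.230 mg/L
Dose 2 (295 mg at t=10 h): 295·exp(−0.04332·20) = 124.032 mg/L
Dose 3 (410 mg at t=20 h): 410·exp(−0.04332·10) = 265.852 mg/L
C(30) = 117.230 + 124.032 + 265.852 = 507.114 mg/L

507.114 mg/L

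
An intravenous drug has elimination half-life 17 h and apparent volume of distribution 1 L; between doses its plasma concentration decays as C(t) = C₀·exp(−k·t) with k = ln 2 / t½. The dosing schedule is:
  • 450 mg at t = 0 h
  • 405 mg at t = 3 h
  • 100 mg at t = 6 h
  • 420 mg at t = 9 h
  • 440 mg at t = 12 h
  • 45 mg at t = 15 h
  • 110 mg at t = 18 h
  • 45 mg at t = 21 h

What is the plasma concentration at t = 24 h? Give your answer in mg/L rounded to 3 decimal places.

k = ln 2 / 17 = 0.04077 per h
Dose 1 (450 mg at t=0 h): 450·exp(−0.04077·24) = 169.133 mg/L
Dose 2 (405 mg at t=3 h): 405·exp(−0.04077·21) = 172.026 mg/L
Dose 3 (100 mg at t=6 h): 100·exp(−0.04077·18) = 48.002 mg/L
Dose 4 (420 mg at t=9 h): 420·exp(−0.04077·15) = 227.842 mg/L
Dose 5 (440 mg at t=12 h): 440·exp(−0.04077·12) = 269.750 mg/L
Dose 6 (45 mg at t=15 h): 45·exp(−0.04077·9) = 31.178 mg/L
Dose 7 (110 mg at t=18 h): 110·exp(−0.04077·6) = 86.128 mg/L
Dose 8 (45 mg at t=21 h): 45·exp(−0.04077·3) = 39.819 mg/L
C(24) = 169.133 + 172.026 + 48.002 + 227.842 + 269.750 + 31.178 + 86.128 + 39.819 = 1043.879 mg/L

1043.879 mg/L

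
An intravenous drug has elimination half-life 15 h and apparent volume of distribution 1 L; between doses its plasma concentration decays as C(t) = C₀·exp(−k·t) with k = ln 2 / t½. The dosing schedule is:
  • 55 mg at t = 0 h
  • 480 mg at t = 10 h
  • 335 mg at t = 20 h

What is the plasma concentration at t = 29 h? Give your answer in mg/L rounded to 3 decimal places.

k = ln 2 / 15 = 0.04621 per h
Dose 1 (55 mg at t=0 h): 55·exp(−0.04621·29) = 14.400 mg/L
Dose 2 (480 mg at t=10 h): 480·exp(−0.04621·19) = 199.497 mg/L
Dose 3 (335 mg at t=20 h): 335·exp(−0.04621·9) = 221.018 mg/L
C(29) = 14.400 + 199.497 + 221.018 = 434.915 mg/L

434.915 mg/L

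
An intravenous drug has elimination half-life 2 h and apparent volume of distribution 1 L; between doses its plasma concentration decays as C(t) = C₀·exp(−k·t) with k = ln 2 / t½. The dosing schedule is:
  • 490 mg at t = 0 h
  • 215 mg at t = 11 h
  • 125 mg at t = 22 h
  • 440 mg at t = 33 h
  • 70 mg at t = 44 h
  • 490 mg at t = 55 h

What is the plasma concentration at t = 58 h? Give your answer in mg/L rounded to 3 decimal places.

k = ln 2 / 2 = 0.34657 per h
Dose 1 (490 mg at t=0 h): 490·exp(−0.34657·58) = 0.000 mg/L
Dose 2 (215 mg at t=11 h): 215·exp(−0.34657·47) = 0.000 mg/L
Dose 3 (125 mg at t=22 h): 125·exp(−0.34657·36) = 0.000 mg/L
Dose 4 (440 mg at t=33 h): 440·exp(−0.34657·25) = 0.076 mg/L
Dose 5 (70 mg at t=44 h): 70·exp(−0.34657·14) = 0.547 mg/L
Dose 6 (490 mg at t=55 h): 490·exp(−0.34657·3) = 173.241 mg/L
C(58) = 0.000 + 0.000 + 0.000 + 0.076 + 0.547 + 173.241 = 173.864 mg/L

173.864 mg/L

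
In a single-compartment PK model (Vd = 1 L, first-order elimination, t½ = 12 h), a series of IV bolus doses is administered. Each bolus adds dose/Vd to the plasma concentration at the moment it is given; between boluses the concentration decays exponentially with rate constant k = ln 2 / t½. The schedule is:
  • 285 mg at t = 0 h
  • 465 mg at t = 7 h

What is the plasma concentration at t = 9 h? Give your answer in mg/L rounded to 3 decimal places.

583.730 mg/L

k = ln 2 / 12 = 0.05776 per h
Dose 1 (285 mg at t=0 h): 285·exp(−0.05776·9) = 169.462 mg/L
Dose 2 (465 mg at t=7 h): 465·exp(−0.05776·2) = 414.268 mg/L
C(9) = 169.462 + 414.268 = 583.730 mg/L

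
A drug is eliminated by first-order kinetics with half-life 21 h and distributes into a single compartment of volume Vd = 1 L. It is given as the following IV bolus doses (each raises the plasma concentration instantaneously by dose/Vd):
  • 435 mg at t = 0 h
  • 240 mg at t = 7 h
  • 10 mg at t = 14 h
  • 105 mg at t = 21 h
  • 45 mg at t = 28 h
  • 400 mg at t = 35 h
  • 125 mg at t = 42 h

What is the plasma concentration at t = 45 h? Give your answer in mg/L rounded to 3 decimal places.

k = ln 2 / 21 = 0.03301 per h
Dose 1 (435 mg at t=0 h): 435·exp(−0.03301·45) = 98.497 mg/L
Dose 2 (240 mg at t=7 h): 240·exp(−0.03301·38) = 68.468 mg/L
Dose 3 (10 mg at t=14 h): 10·exp(−0.03301·31) = 3.594 mg/L
Dose 4 (105 mg at t=21 h): 105·exp(−0.03301·24) = 47.550 mg/L
Dose 5 (45 mg at t=28 h): 45·exp(−0.03301·17) = 25.676 mg/L
Dose 6 (400 mg at t=35 h): 400·exp(−0.03301·10) = 287.549 mg/L
Dose 7 (125 mg at t=42 h): 125·exp(−0.03301·3) = 113.215 mg/L
C(45) = 98.497 + 68.468 + 3.594 + 47.550 + 25.676 + 287.549 + 113.215 = 644.551 mg/L

644.551 mg/L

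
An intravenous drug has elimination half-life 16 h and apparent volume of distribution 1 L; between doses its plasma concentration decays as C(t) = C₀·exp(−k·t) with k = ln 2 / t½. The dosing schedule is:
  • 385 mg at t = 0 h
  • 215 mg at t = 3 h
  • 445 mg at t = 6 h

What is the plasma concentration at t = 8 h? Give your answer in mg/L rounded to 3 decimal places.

k = ln 2 / 16 = 0.04332 per h
Dose 1 (385 mg at t=0 h): 385·exp(−0.04332·8) = 272.236 mg/L
Dose 2 (215 mg at t=3 h): 215·exp(−0.04332·5) = 173.128 mg/L
Dose 3 (445 mg at t=6 h): 445·exp(−0.04332·2) = 408.067 mg/L
C(8) = 272.236 + 173.128 + 408.067 = 853.431 mg/L

853.431 mg/L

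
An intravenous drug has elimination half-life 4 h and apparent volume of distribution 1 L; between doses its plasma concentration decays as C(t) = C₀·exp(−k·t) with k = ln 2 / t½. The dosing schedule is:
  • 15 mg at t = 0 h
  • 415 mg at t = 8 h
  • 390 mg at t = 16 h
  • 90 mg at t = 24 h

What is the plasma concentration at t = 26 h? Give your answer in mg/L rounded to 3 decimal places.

k = ln 2 / 4 = 0.17329 per h
Dose 1 (15 mg at t=0 h): 15·exp(−0.17329·26) = 0.166 mg/L
Dose 2 (415 mg at t=8 h): 415·exp(−0.17329·18) = 18.341 mg/L
Dose 3 (390 mg at t=16 h): 390·exp(−0.17329·10) = 68.943 mg/L
Dose 4 (90 mg at t=24 h): 90·exp(−0.17329·2) = 63.640 mg/L
C(26) = 0.166 + 18.341 + 68.943 + 63.640 = 151.089 mg/L

151.089 mg/L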